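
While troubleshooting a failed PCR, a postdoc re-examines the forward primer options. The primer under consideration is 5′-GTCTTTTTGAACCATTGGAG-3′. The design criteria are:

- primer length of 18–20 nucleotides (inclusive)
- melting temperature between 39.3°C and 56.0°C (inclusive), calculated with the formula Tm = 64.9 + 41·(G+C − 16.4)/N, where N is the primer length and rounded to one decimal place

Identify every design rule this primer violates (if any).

Meets all criteria.

Base counts: A=4, T=8, G=5, C=3 (length 20).
length: length 20 ✓
Tm: Tm = 64.9 + 41·(8 − 16.4)/20 = 47.7°C ✓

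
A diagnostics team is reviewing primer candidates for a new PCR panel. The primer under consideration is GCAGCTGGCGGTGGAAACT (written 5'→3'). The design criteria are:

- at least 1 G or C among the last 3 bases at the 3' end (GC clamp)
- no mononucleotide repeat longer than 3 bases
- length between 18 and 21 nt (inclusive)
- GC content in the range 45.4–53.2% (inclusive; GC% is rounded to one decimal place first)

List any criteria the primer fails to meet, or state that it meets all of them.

Base counts: A=4, T=3, G=8, C=4 (length 19).
GC clamp: 3' end ACT has 1 G/C ✓
homopolymer run: longest run = 3 ✓
length: length 19 ✓
GC content: GC 12/19 = 63.2%, outside 45.4–53.2% ✗

Fails: GC content.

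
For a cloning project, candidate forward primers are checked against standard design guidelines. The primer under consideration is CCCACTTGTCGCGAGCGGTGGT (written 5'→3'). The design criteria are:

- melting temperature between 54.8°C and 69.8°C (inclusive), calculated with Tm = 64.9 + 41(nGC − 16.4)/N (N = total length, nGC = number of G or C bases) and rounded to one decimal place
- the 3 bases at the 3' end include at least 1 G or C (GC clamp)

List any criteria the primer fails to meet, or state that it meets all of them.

Meets all criteria.

Base counts: A=2, T=5, G=8, C=7 (length 22).
Tm: Tm = 64.9 + 41·(15 − 16.4)/22 = 62.3°C ✓
GC clamp: 3' end GGT has 2 G/C ✓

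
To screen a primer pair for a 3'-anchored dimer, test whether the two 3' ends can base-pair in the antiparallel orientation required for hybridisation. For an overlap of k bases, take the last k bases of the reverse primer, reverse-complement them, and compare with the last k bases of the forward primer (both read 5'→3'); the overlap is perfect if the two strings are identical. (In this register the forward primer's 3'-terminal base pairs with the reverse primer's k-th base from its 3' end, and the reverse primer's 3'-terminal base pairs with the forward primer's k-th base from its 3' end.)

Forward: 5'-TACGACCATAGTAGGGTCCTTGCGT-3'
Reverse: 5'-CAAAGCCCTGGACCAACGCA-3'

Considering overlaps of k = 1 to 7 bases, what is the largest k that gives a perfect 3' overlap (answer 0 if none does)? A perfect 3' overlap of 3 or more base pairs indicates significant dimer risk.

Longest perfect overlap: 5 complementary base pairs; significant dimer risk (threshold 3).

Last 7 bases (5'→3') — forward …CTTGCGT, reverse …CAACGCA.
Reverse complement of the reverse primer's last 7 bases: TGCGTTG; its first k bases are the reverse complement of the reverse primer's last k bases, so a perfect k-base overlap needs the forward primer's last k bases to equal them.
Comparing (forward last k vs required): k=1: T vs T ✓; k=2: GT vs TG ✗; k=3: CGT vs TGC ✗; k=4: GCGT vs TGCG ✗; k=5: TGCGT vs TGCGT ✓; k=6: TTGCGT vs TGCGTT ✗; k=7: CTTGCGT vs TGCGTTG ✗.
Perfect overlaps at k = 1, 5; the largest is 5.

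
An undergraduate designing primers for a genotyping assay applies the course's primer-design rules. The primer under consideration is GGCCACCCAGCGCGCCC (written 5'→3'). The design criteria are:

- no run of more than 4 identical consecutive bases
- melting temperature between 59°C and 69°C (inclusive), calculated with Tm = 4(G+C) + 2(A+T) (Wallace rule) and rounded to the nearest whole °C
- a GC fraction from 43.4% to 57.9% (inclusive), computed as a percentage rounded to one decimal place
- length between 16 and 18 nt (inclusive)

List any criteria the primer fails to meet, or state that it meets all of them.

Fails: GC content.

Base counts: A=2, T=0, G=5, C=10 (length 17).
homopolymer run: longest run = 3 ✓
Tm: Tm = 2·2 + 4·15 = 64°C ✓
GC content: GC 15/17 = 88.2%, outside 43.4–57.9% ✗
length: length 17 ✓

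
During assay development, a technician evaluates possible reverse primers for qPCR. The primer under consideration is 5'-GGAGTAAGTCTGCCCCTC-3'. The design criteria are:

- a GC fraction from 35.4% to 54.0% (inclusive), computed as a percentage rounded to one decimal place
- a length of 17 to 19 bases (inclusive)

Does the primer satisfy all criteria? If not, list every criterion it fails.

Fails: GC content.

Base counts: A=3, T=4, G=5, C=6 (length 18).
GC content: GC 11/18 = 61.1%, outside 35.4–54.0% ✗
length: length 18 ✓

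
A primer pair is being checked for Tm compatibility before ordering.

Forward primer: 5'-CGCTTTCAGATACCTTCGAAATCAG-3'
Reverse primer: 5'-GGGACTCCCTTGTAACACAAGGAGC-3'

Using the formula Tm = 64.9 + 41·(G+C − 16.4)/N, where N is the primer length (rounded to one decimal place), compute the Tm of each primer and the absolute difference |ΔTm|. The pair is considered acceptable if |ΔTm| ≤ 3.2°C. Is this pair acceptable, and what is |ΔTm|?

|ΔTm| = 5.0°C; the pair is not acceptable.

Forward: G+C = 11, N = 25 → Tm = 64.9 + 41·(11 − 16.4)/25 = 56.0°C.
Reverse: G+C = 14, N = 25 → Tm = 64.9 + 41·(14 − 16.4)/25 = 61.0°C.
|ΔTm| = |56.0 − 61.0| = 5.0°C, > 3.2°C.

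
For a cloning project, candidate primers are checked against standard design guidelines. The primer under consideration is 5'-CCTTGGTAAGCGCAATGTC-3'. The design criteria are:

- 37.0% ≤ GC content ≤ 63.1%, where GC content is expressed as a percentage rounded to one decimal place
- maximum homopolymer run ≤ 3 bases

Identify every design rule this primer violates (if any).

Base counts: A=4, T=5, G=5, C=5 (length 19).
GC content: GC 10/19 = 52.6% ✓
homopolymer run: longest run = 2 ✓

Meets all criteria.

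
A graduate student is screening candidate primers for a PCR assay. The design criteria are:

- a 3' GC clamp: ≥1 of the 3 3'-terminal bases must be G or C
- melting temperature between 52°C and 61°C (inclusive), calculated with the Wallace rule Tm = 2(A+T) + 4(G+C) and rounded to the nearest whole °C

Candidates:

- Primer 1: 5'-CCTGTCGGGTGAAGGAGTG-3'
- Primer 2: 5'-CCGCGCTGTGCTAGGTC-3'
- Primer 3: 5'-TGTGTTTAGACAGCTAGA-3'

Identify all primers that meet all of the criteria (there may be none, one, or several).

Primer 2 only.

Primer 1 (19 nt, A=3 T=4 G=9 C=3): 3' end GTG has 2 G/C ✓; Tm = 2·7 + 4·12 = 62°C, outside 52–61°C ✗ — fails.
Primer 2 (17 nt, A=1 T=4 G=6 C=6): 3' end GTC has 2 G/C ✓; Tm = 2·5 + 4·12 = 58°C ✓ — passes.
Primer 3 (18 nt, A=5 T=6 G=5 C=2): 3' end AGA has 1 G/C ✓; Tm = 2·11 + 4·7 = 50°C, outside 52–61°C ✗ — fails.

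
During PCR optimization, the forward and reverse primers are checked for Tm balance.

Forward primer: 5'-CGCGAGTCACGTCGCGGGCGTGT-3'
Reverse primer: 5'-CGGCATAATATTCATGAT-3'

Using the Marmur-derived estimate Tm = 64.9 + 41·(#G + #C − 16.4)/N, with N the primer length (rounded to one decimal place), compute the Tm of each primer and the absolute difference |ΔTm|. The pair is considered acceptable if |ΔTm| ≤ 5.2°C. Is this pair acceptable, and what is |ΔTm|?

|ΔTm| = 24.8°C; the pair is not acceptable.

Forward: G+C = 17, N = 23 → Tm = 64.9 + 41·(17 − 16.4)/23 = 66.0°C.
Reverse: G+C = 6, N = 18 → Tm = 64.9 + 41·(6 − 16.4)/18 = 41.2°C.
|ΔTm| = |66.0 − 41.2| = 24.8°C, > 5.2°C.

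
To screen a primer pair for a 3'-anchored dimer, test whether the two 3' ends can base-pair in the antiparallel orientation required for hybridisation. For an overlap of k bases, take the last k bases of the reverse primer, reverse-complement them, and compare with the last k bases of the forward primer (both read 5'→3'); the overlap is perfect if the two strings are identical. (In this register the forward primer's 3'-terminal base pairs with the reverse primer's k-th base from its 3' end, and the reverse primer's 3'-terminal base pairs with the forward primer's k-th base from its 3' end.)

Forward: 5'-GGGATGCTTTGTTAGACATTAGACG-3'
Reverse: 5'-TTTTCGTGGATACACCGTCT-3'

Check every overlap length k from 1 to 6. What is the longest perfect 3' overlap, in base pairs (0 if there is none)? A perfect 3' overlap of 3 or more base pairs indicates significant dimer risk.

Last 6 bases (5'→3') — forward …TAGACG, reverse …CCGTCT.
Reverse complement of the reverse primer's last 6 bases: AGACGG; its first k bases are the reverse complement of the reverse primer's last k bases, so a perfect k-base overlap needs the forward primer's last k bases to equal them.
Comparing (forward last k vs required): k=1: G vs A ✗; k=2: CG vs AG ✗; k=3: ACG vs AGA ✗; k=4: GACG vs AGAC ✗; k=5: AGACG vs AGACG ✓; k=6: TAGACG vs AGACGG ✗.
Only k = 5 is perfect, so the longest perfect 3' overlap is 5.

Longest perfect overlap: 5 complementary base pairs; significant dimer risk (threshold 3).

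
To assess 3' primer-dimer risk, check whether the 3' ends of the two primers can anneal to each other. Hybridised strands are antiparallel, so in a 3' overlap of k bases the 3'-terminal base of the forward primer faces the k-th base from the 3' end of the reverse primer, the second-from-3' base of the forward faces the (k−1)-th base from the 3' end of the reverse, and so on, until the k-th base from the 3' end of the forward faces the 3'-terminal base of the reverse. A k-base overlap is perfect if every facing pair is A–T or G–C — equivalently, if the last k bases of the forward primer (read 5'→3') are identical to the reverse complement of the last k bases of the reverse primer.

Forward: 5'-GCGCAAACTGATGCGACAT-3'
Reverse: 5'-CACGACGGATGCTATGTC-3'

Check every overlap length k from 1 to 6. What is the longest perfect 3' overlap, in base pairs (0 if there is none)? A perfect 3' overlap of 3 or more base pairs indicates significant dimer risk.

Longest perfect overlap: 5 complementary base pairs; significant dimer risk (threshold 3).

Last 6 bases (5'→3') — forward …CGACAT, reverse …TATGTC.
Reverse complement of the reverse primer's last 6 bases: GACATA; its first k bases are the reverse complement of the reverse primer's last k bases, so a perfect k-base overlap needs the forward primer's last k bases to equal them.
Comparing (forward last k vs required): k=1: T vs G ✗; k=2: AT vs GA ✗; k=3: CAT vs GAC ✗; k=4: ACAT vs GACA ✗; k=5: GACAT vs GACAT ✓; k=6: CGACAT vs GACATA ✗.
Only k = 5 is perfect, so the longest perfect 3' overlap is 5.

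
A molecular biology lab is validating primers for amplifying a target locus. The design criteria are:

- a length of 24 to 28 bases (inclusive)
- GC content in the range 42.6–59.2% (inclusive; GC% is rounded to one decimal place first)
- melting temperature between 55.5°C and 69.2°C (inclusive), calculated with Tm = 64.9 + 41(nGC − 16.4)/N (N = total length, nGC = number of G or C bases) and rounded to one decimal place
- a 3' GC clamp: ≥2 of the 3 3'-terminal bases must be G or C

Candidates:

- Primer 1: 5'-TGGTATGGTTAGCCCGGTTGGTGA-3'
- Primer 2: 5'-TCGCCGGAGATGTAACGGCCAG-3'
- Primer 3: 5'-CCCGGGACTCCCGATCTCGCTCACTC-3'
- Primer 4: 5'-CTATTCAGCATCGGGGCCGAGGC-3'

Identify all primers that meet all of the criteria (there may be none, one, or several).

Primer 1 (24 nt, A=3 T=8 G=10 C=3): length 24 ✓; GC 13/24 = 54.2% ✓; Tm = 64.9 + 41·(13 − 16.4)/24 = 59.1°C ✓; 3' end TGA has 1 G/C, need ≥2 ✗ — fails.
Primer 2 (22 nt, A=5 T=3 G=8 C=6): length 22, outside 24–28 ✗; GC 14/22 = 63.6%, outside 42.6–59.2% ✗; Tm = 64.9 + 41·(14 − 16.4)/22 = 60.4°C ✓; 3' end CAG has 2 G/C ✓ — fails.
Primer 3 (26 nt, A=3 T=5 G=5 C=13): length 26 ✓; GC 18/26 = 69.2%, outside 42.6–59.2% ✗; Tm = 64.9 + 41·(18 − 16.4)/26 = 67.4°C ✓; 3' end CTC has 2 G/C ✓ — fails.
Primer 4 (23 nt, A=4 T=4 G=8 C=7): length 23, outside 24–28 ✗; GC 15/23 = 65.2%, outside 42.6–59.2% ✗; Tm = 64.9 + 41·(15 − 16.4)/23 = 62.4°C ✓; 3' end GGC has 3 G/C ✓ — fails.

None of the candidates satisfy all criteria.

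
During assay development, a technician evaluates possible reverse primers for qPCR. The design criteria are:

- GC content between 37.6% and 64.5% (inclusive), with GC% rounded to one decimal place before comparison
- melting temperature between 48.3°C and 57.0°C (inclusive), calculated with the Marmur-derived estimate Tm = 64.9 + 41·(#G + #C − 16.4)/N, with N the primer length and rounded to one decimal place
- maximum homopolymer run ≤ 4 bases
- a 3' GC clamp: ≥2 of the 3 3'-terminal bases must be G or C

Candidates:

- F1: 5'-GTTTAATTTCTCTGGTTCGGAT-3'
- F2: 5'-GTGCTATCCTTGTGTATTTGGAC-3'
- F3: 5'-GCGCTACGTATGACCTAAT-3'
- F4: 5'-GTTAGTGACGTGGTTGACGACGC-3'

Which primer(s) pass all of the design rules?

F1 (22 nt, A=3 T=11 G=5 C=3): GC 8/22 = 36.4%, outside 37.6–64.5% ✗; Tm = 64.9 + 41·(8 − 16.4)/22 = 49.2°C ✓; longest run = 3 ✓; 3' end GAT has 1 G/C, need ≥2 ✗ — fails.
F2 (23 nt, A=3 T=10 G=6 C=4): GC 10/23 = 43.5% ✓; Tm = 64.9 + 41·(10 − 16.4)/23 = 53.5°C ✓; longest run = 3 ✓; 3' end GAC has 2 G/C ✓ — passes.
F3 (19 nt, A=5 T=5 G=4 C=5): GC 9/19 = 47.4% ✓; Tm = 64.9 + 41·(9 − 16.4)/19 = 48.9°C ✓; longest run = 2 ✓; 3' end AAT has 0 G/C, need ≥2 ✗ — fails.
F4 (23 nt, A=4 T=6 G=9 C=4): GC 13/23 = 56.5% ✓; Tm = 64.9 + 41·(13 − 16.4)/23 = 58.8°C, outside 48.3–57.0°C ✗; longest run = 2 ✓; 3' end CGC has 3 G/C ✓ — fails.

F2 only.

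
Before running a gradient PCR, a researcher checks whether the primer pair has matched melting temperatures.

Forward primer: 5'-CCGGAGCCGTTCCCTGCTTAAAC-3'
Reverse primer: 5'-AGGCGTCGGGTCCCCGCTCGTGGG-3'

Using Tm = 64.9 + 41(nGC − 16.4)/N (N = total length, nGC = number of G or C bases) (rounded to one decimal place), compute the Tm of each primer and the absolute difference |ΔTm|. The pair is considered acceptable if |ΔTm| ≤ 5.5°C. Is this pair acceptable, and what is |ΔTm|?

Forward: G+C = 14, N = 23 → Tm = 64.9 + 41·(14 − 16.4)/23 = 60.6°C.
Reverse: G+C = 19, N = 24 → Tm = 64.9 + 41·(19 − 16.4)/24 = 69.3°C.
|ΔTm| = |60.6 − 69.3| = 8.7°C, > 5.5°C.

|ΔTm| = 8.7°C; the pair is not acceptable.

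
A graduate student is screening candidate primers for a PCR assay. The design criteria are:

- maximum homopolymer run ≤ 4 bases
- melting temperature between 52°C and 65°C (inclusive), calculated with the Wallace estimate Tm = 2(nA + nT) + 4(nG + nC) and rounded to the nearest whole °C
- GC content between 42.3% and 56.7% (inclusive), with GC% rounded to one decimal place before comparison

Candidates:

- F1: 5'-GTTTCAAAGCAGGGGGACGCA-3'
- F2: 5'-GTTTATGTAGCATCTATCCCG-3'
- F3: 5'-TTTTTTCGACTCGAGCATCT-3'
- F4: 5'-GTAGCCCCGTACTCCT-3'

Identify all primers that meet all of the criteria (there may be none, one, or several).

F2 only.

F1 (21 nt, A=6 T=3 G=8 C=4): longest run = 5, exceeds 4 ✗; Tm = 2·9 + 4·12 = 66°C, outside 52–65°C ✗; GC 12/21 = 57.1%, outside 42.3–56.7% ✗ — fails.
F2 (21 nt, A=4 T=8 G=4 C=5): longest run = 3 ✓; Tm = 2·12 + 4·9 = 60°C ✓; GC 9/21 = 42.9% ✓ — passes.
F3 (20 nt, A=3 T=9 G=3 C=5): longest run = 6, exceeds 4 ✗; Tm = 2·12 + 4·8 = 56°C ✓; GC 8/20 = 40.0%, outside 42.3–56.7% ✗ — fails.
F4 (16 nt, A=2 T=4 G=3 C=7): longest run = 4 ✓; Tm = 2·6 + 4·10 = 52°C ✓; GC 10/16 = 62.5%, outside 42.3–56.7% ✗ — fails.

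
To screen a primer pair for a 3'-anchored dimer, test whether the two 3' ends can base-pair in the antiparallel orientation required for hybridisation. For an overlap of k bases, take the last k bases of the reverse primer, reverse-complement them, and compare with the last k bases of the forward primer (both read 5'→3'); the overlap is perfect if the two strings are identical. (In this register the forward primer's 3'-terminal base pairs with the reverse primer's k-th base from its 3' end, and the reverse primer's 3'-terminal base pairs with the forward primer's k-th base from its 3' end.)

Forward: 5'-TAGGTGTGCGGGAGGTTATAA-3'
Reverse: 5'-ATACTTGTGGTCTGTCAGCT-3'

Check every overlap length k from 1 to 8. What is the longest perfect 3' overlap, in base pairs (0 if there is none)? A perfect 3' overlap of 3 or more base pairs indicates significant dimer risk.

Last 8 bases (5'→3') — forward …GGTTATAA, reverse …TGTCAGCT.
Reverse complement of the reverse primer's last 8 bases: AGCTGACA; its first k bases are the reverse complement of the reverse primer's last k bases, so a perfect k-base overlap needs the forward primer's last k bases to equal them.
Comparing (forward last k vs required): k=1: A vs A ✓; k=2: AA vs AG ✗; k=3: TAA vs AGC ✗; k=4: ATAA vs AGCT ✗; k=5: TATAA vs AGCTG ✗; k=6: TTATAA vs AGCTGA ✗; k=7: GTTATAA vs AGCTGAC ✗; k=8: GGTTATAA vs AGCTGACA ✗.
Only k = 1 is perfect, so the longest perfect 3' overlap is 1.

Longest perfect overlap: 1 complementary base pair; below the dimer-risk threshold (threshold 3).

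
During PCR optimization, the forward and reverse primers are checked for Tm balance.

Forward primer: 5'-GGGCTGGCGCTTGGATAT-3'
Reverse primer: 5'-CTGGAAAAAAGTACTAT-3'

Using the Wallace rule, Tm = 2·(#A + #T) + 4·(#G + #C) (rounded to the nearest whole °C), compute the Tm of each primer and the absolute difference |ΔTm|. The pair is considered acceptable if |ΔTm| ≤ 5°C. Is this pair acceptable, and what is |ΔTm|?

Forward: A=2 T=5 G=8 C=3 → Tm = 2·7 + 4·11 = 58°C.
Reverse: A=8 T=4 G=3 C=2 → Tm = 2·12 + 4·5 = 44°C.
|ΔTm| = |58 − 44| = 14°C, > 5°C.

|ΔTm| = 14°C; the pair is not acceptable.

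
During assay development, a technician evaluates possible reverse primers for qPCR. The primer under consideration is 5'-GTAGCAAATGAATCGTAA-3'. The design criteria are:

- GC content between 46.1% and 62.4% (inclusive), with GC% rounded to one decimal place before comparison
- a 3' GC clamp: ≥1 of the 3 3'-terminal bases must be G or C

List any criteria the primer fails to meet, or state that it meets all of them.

Fails: GC content, GC clamp.

Base counts: A=8, T=4, G=4, C=2 (length 18).
GC content: GC 6/18 = 33.3%, outside 46.1–62.4% ✗
GC clamp: 3' end TAA has 0 G/C, need ≥1 ✗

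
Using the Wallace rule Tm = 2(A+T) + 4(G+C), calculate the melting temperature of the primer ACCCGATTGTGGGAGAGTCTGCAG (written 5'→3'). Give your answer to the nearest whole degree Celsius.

76°C

Base counts: A=5, T=5, G=9, C=5 (length 24).
Tm = 2·(5+5) + 4·(9+5) = 2·10 + 4·14 = 20 + 56 = 76°C.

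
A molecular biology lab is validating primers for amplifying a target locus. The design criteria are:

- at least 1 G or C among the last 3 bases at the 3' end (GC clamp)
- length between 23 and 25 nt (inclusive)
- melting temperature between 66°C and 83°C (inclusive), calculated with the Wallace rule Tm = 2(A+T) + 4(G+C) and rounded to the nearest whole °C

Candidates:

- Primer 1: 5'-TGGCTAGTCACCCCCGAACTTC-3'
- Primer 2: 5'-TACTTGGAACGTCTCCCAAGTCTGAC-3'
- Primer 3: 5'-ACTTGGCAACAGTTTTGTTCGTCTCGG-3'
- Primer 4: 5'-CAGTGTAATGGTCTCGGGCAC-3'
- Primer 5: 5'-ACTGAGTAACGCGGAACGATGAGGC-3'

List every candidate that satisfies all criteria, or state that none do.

Primer 1 (22 nt, A=4 T=5 G=4 C=9): 3' end TTC has 1 G/C ✓; length 22, outside 23–25 ✗; Tm = 2·9 + 4·13 = 70°C ✓ — fails.
Primer 2 (26 nt, A=6 T=7 G=5 C=8): 3' end GAC has 2 G/C ✓; length 26, outside 23–25 ✗; Tm = 2·13 + 4·13 = 78°C ✓ — fails.
Primer 3 (27 nt, A=4 T=10 G=7 C=6): 3' end CGG has 3 G/C ✓; length 27, outside 23–25 ✗; Tm = 2·14 + 4·13 = 80°C ✓ — fails.
Primer 4 (21 nt, A=4 T=5 G=7 C=5): 3' end CAC has 2 G/C ✓; length 21, outside 23–25 ✗; Tm = 2·9 + 4·12 = 66°C ✓ — fails.
Primer 5 (25 nt, A=8 T=3 G=9 C=5): 3' end GGC has 3 G/C ✓; length 25 ✓; Tm = 2·11 + 4·14 = 78°C ✓ — passes.

Primer 5 only.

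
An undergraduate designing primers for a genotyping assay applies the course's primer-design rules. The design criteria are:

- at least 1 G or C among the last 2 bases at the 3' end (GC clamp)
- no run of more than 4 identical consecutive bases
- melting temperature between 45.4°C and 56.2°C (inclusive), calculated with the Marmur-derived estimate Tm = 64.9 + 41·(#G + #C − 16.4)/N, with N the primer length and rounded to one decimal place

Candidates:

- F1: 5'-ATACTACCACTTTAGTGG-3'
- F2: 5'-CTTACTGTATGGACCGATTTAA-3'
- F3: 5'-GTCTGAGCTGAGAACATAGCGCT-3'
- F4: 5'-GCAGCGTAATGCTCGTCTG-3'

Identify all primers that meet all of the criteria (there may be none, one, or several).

F1 (18 nt, A=5 T=6 G=3 C=4): 3' end GG has 2 G/C ✓; longest run = 3 ✓; Tm = 64.9 + 41·(7 − 16.4)/18 = 43.5°C, outside 45.4–56.2°C ✗ — fails.
F2 (22 nt, A=6 T=8 G=4 C=4): 3' end AA has 0 G/C, need ≥1 ✗; longest run = 3 ✓; Tm = 64.9 + 41·(8 − 16.4)/22 = 49.2°C ✓ — fails.
F3 (23 nt, A=6 T=5 G=7 C=5): 3' end CT has 1 G/C ✓; longest run = 2 ✓; Tm = 64.9 + 41·(12 − 16.4)/23 = 57.1°C, outside 45.4–56.2°C ✗ — fails.
F4 (19 nt, A=3 T=5 G=6 C=5): 3' end TG has 1 G/C ✓; longest run = 2 ✓; Tm = 64.9 + 41·(11 − 16.4)/19 = 53.2°C ✓ — passes.

F4 only.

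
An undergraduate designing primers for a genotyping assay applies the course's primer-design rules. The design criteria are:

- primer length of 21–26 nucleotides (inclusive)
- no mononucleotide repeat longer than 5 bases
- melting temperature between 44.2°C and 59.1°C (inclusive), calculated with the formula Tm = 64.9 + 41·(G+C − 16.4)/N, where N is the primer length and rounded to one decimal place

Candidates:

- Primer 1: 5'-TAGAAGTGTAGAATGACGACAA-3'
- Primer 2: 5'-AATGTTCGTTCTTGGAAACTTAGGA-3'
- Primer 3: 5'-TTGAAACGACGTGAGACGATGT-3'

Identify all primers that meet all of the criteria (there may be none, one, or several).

Primer 1 (22 nt, A=10 T=4 G=6 C=2): length 22 ✓; longest run = 2 ✓; Tm = 64.9 + 41·(8 − 16.4)/22 = 49.2°C ✓ — passes.
Primer 2 (25 nt, A=7 T=9 G=6 C=3): length 25 ✓; longest run = 3 ✓; Tm = 64.9 + 41·(9 − 16.4)/25 = 52.8°C ✓ — passes.
Primer 3 (22 nt, A=7 T=5 G=7 C=3): length 22 ✓; longest run = 3 ✓; Tm = 64.9 + 41·(10 − 16.4)/22 = 53.0°C ✓ — passes.

Primer 1, Primer 2 and Primer 3.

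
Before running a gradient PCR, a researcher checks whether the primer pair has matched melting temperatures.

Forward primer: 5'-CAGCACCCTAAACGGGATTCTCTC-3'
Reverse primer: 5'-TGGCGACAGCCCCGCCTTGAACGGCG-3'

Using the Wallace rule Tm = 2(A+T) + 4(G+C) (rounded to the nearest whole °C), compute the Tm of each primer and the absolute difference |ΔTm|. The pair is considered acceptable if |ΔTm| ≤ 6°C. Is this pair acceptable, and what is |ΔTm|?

Forward: A=6 T=5 G=4 C=9 → Tm = 2·11 + 4·13 = 74°C.
Reverse: A=4 T=3 G=9 C=10 → Tm = 2·7 + 4·19 = 90°C.
|ΔTm| = |74 − 90| = 16°C, > 6°C.

|ΔTm| = 16°C; the pair is not acceptable.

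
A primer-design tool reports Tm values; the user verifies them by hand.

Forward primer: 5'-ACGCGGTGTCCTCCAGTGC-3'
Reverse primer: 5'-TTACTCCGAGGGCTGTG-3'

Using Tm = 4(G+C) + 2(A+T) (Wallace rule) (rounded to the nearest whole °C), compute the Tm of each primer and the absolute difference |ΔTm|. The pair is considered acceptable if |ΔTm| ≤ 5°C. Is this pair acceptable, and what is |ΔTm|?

Forward: A=2 T=4 G=6 C=7 → Tm = 2·6 + 4·13 = 64°C.
Reverse: A=2 T=5 G=6 C=4 → Tm = 2·7 + 4·10 = 54°C.
|ΔTm| = |64 − 54| = 10°C, > 5°C.

|ΔTm| = 10°C; the pair is not acceptable.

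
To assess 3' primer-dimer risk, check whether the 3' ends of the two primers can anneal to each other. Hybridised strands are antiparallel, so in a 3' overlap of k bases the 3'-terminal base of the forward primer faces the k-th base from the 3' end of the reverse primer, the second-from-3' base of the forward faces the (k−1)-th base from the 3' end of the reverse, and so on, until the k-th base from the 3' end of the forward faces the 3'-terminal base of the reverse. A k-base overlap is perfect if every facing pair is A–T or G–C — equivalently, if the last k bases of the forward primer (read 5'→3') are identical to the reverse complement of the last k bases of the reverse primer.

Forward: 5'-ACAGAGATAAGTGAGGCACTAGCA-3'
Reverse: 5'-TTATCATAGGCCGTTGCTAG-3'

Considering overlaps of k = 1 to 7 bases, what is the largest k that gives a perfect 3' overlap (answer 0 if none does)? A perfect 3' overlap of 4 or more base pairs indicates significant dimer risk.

Last 7 bases (5'→3') — forward …ACTAGCA, reverse …TTGCTAG.
Reverse complement of the reverse primer's last 7 bases: CTAGCAA; its first k bases are the reverse complement of the reverse primer's last k bases, so a perfect k-base overlap needs the forward primer's last k bases to equal them.
Comparing (forward last k vs required): k=1: A vs C ✗; k=2: CA vs CT ✗; k=3: GCA vs CTA ✗; k=4: AGCA vs CTAG ✗; k=5: TAGCA vs CTAGC ✗; k=6: CTAGCA vs CTAGCA ✓; k=7: ACTAGCA vs CTAGCAA ✗.
Only k = 6 is perfect, so the longest perfect 3' overlap is 6.

Longest perfect overlap: 6 complementary base pairs; significant dimer risk (threshold 4).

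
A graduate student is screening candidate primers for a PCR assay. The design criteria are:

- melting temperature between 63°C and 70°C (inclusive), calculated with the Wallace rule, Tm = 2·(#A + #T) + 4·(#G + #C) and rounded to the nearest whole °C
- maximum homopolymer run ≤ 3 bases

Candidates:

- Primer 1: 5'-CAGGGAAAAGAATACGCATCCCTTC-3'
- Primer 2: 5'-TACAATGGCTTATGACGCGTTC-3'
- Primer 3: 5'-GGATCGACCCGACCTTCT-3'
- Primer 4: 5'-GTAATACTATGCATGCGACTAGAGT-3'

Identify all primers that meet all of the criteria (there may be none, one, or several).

Primer 2 and Primer 4.

Primer 1 (25 nt, A=9 T=4 G=5 C=7): Tm = 2·13 + 4·12 = 74°C, outside 63–70°C ✗; longest run = 4, exceeds 3 ✗ — fails.
Primer 2 (22 nt, A=5 T=7 G=5 C=5): Tm = 2·12 + 4·10 = 64°C ✓; longest run = 2 ✓ — passes.
Primer 3 (18 nt, A=3 T=4 G=4 C=7): Tm = 2·7 + 4·11 = 58°C, outside 63–70°C ✗; longest run = 3 ✓ — fails.
Primer 4 (25 nt, A=8 T=7 G=6 C=4): Tm = 2·15 + 4·10 = 70°C ✓; longest run = 2 ✓ — passes.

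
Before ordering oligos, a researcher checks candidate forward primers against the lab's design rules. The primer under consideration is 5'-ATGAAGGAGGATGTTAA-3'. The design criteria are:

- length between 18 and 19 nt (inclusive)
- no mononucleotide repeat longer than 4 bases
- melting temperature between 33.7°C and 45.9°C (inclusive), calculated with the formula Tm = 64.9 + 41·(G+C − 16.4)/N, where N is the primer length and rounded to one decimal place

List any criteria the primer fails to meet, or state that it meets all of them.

Base counts: A=7, T=4, G=6, C=0 (length 17).
length: length 17, outside 18–19 ✗
homopolymer run: longest run = 2 ✓
Tm: Tm = 64.9 + 41·(6 − 16.4)/17 = 39.8°C ✓

Fails: length.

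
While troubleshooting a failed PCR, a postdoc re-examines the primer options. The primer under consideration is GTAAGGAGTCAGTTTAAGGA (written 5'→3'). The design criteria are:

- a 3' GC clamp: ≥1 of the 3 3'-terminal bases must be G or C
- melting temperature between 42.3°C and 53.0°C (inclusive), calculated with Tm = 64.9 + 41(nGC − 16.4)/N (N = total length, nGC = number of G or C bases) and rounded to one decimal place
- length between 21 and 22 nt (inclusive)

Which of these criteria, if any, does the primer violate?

Fails: length.

Base counts: A=7, T=5, G=7, C=1 (length 20).
GC clamp: 3' end GGA has 2 G/C ✓
Tm: Tm = 64.9 + 41·(8 − 16.4)/20 = 47.7°C ✓
length: length 20, outside 21–22 ✗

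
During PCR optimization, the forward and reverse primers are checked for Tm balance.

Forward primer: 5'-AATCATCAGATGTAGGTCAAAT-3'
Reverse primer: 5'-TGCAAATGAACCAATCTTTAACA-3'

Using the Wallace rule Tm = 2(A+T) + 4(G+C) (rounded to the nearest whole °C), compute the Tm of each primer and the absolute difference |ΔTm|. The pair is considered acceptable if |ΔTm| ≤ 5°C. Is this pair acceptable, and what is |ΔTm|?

|ΔTm| = 2°C; the pair is acceptable.

Forward: A=9 T=6 G=4 C=3 → Tm = 2·15 + 4·7 = 58°C.
Reverse: A=10 T=6 G=2 C=5 → Tm = 2·16 + 4·7 = 60°C.
|ΔTm| = |58 − 60| = 2°C, ≤ 5°C.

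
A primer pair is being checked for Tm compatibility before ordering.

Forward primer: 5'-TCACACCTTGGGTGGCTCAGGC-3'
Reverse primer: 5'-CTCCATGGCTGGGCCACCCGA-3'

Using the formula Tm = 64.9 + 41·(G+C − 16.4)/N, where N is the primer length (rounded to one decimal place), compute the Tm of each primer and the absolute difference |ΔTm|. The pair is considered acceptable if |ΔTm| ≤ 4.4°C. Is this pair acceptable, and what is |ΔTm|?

Forward: G+C = 14, N = 22 → Tm = 64.9 + 41·(14 − 16.4)/22 = 60.4°C.
Reverse: G+C = 15, N = 21 → Tm = 64.9 + 41·(15 − 16.4)/21 = 62.2°C.
|ΔTm| = |60.4 − 62.2| = 1.8°C, ≤ 4.4°C.

|ΔTm| = 1.8°C; the pair is acceptable.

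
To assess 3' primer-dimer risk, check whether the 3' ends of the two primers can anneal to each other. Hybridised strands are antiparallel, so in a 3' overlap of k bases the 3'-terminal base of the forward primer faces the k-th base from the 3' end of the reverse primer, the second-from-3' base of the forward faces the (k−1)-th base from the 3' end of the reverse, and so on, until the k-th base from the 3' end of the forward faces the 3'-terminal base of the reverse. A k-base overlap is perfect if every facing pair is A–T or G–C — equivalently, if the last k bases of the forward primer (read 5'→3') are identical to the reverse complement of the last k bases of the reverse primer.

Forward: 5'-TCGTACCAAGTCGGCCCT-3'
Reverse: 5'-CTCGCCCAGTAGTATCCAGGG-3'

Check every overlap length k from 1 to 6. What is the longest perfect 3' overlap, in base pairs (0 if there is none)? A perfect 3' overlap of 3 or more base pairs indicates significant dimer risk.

Longest perfect overlap: 4 complementary base pairs; significant dimer risk (threshold 3).

Last 6 bases (5'→3') — forward …GGCCCT, reverse …CCAGGG.
Reverse complement of the reverse primer's last 6 bases: CCCTGG; its first k bases are the reverse complement of the reverse primer's last k bases, so a perfect k-base overlap needs the forward primer's last k bases to equal them.
Comparing (forward last k vs required): k=1: T vs C ✗; k=2: CT vs CC ✗; k=3: CCT vs CCC ✗; k=4: CCCT vs CCCT ✓; k=5: GCCCT vs CCCTG ✗; k=6: GGCCCT vs CCCTGG ✗.
Only k = 4 is perfect, so the longest perfect 3' overlap is 4.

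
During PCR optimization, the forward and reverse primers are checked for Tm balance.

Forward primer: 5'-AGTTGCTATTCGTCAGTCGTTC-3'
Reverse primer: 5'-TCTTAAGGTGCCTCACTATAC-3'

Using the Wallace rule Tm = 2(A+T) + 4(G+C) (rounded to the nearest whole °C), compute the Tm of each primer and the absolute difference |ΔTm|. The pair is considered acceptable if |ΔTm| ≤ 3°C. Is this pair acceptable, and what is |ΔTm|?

Forward: A=3 T=9 G=5 C=5 → Tm = 2·12 + 4·10 = 64°C.
Reverse: A=5 T=7 G=3 C=6 → Tm = 2·12 + 4·9 = 60°C.
|ΔTm| = |64 − 60| = 4°C, > 3°C.

|ΔTm| = 4°C; the pair is not acceptable.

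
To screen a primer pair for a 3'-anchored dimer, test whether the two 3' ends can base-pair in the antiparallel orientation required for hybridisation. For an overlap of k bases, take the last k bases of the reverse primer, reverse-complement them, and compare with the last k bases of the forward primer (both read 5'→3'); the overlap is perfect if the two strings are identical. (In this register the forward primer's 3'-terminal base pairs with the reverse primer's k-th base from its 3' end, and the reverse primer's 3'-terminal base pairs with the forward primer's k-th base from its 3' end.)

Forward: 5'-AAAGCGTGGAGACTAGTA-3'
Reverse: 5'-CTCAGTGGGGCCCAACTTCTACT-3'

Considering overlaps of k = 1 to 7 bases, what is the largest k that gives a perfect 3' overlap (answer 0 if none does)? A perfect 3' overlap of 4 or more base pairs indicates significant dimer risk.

Last 7 bases (5'→3') — forward …ACTAGTA, reverse …TTCTACT.
Reverse complement of the reverse primer's last 7 bases: AGTAGAA; its first k bases are the reverse complement of the reverse primer's last k bases, so a perfect k-base overlap needs the forward primer's last k bases to equal them.
Comparing (forward last k vs required): k=1: A vs A ✓; k=2: TA vs AG ✗; k=3: GTA vs AGT ✗; k=4: AGTA vs AGTA ✓; k=5: TAGTA vs AGTAG ✗; k=6: CTAGTA vs AGTAGA ✗; k=7: ACTAGTA vs AGTAGAA ✗.
Perfect overlaps at k = 1, 4; the largest is 4.

Longest perfect overlap: 4 complementary base pairs; significant dimer risk (threshold 4).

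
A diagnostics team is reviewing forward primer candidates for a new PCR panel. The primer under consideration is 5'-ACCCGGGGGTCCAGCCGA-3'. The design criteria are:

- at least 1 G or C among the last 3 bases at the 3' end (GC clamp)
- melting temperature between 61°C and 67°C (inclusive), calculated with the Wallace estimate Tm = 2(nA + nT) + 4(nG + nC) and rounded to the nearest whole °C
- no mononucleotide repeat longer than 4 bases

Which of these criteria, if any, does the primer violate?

Fails: homopolymer run.

Base counts: A=3, T=1, G=7, C=7 (length 18).
GC clamp: 3' end CGA has 2 G/C ✓
Tm: Tm = 2·4 + 4·14 = 64°C ✓
homopolymer run: longest run = 5, exceeds 4 ✗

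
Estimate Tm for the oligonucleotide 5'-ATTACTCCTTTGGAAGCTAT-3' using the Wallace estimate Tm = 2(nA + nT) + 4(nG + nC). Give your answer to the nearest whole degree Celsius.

Base counts: A=5, T=8, G=3, C=4 (length 20).
Tm = 2·(5+8) + 4·(3+4) = 2·13 + 4·7 = 26 + 28 = 54°C.

54°C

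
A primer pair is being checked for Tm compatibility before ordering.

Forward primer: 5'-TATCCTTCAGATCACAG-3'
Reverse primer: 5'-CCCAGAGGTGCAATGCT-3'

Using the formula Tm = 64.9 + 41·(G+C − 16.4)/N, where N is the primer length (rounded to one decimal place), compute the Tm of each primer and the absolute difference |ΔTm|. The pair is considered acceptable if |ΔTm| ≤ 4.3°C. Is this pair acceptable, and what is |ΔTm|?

|ΔTm| = 7.3°C; the pair is not acceptable.

Forward: G+C = 7, N = 17 → Tm = 64.9 + 41·(7 − 16.4)/17 = 42.2°C.
Reverse: G+C = 10, N = 17 → Tm = 64.9 + 41·(10 − 16.4)/17 = 49.5°C.
|ΔTm| = |42.2 − 49.5| = 7.3°C, > 4.3°C.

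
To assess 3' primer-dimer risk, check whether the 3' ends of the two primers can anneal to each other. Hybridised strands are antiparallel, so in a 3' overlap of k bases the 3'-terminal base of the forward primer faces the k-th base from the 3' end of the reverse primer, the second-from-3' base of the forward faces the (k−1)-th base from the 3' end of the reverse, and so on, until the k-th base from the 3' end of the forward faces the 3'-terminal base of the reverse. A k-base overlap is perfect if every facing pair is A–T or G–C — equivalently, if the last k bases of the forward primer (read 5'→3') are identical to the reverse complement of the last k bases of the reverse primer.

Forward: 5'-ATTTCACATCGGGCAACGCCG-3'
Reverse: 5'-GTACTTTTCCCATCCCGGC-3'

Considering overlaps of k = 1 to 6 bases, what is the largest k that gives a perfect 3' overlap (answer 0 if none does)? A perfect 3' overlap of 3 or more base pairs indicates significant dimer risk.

Longest perfect overlap: 4 complementary base pairs; significant dimer risk (threshold 3).

Last 6 bases (5'→3') — forward …ACGCCG, reverse …CCCGGC.
Reverse complement of the reverse primer's last 6 bases: GCCGGG; its first k bases are the reverse complement of the reverse primer's last k bases, so a perfect k-base overlap needs the forward primer's last k bases to equal them.
Comparing (forward last k vs required): k=1: G vs G ✓; k=2: CG vs GC ✗; k=3: CCG vs GCC ✗; k=4: GCCG vs GCCG ✓; k=5: CGCCG vs GCCGG ✗; k=6: ACGCCG vs GCCGGG ✗.
Perfect overlaps at k = 1, 4; the largest is 4.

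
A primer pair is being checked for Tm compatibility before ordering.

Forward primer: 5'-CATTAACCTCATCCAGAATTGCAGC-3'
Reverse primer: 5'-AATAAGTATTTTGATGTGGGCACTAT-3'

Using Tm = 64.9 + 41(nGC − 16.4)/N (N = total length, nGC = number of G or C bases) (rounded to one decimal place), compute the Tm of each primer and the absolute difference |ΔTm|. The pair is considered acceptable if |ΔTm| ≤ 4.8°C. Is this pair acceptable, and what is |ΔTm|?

Forward: G+C = 11, N = 25 → Tm = 64.9 + 41·(11 − 16.4)/25 = 56.0°C.
Reverse: G+C = 8, N = 26 → Tm = 64.9 + 41·(8 − 16.4)/26 = 51.7°C.
|ΔTm| = |56.0 − 51.7| = 4.3°C, ≤ 4.8°C.

|ΔTm| = 4.3°C; the pair is acceptable.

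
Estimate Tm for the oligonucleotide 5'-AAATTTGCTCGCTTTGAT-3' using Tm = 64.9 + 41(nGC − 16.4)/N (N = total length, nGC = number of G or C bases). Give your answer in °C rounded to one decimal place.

41.2°C

Base counts: A=4, T=8, G=3, C=3; G+C = 6, N = 18.
Tm = 64.9 + 41·(6 − 16.4)/18 = 64.9 + -426.40/18 = 41.2°C.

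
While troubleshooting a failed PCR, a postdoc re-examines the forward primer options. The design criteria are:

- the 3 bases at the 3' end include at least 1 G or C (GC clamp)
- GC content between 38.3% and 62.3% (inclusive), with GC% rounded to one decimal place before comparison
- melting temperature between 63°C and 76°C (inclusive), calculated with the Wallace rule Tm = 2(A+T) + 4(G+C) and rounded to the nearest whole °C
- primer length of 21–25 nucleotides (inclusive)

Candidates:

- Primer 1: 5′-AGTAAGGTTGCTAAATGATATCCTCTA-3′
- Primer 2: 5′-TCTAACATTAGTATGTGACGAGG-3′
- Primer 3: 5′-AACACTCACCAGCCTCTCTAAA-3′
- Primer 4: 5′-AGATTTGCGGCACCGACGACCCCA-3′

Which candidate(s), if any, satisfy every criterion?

Primer 2 only.

Primer 1 (27 nt, A=9 T=9 G=5 C=4): 3' end CTA has 1 G/C ✓; GC 9/27 = 33.3%, outside 38.3–62.3% ✗; Tm = 2·18 + 4·9 = 72°C ✓; length 27, outside 21–25 ✗ — fails.
Primer 2 (23 nt, A=7 T=7 G=6 C=3): 3' end AGG has 2 G/C ✓; GC 9/23 = 39.1% ✓; Tm = 2·14 + 4·9 = 64°C ✓; length 23 ✓ — passes.
Primer 3 (22 nt, A=8 T=4 G=1 C=9): 3' end AAA has 0 G/C, need ≥1 ✗; GC 10/22 = 45.5% ✓; Tm = 2·12 + 4·10 = 64°C ✓; length 22 ✓ — fails.
Primer 4 (24 nt, A=6 T=3 G=6 C=9): 3' end CCA has 2 G/C ✓; GC 15/24 = 62.5%, outside 38.3–62.3% ✗; Tm = 2·9 + 4·15 = 78°C, outside 63–76°C ✗; length 24 ✓ — fails.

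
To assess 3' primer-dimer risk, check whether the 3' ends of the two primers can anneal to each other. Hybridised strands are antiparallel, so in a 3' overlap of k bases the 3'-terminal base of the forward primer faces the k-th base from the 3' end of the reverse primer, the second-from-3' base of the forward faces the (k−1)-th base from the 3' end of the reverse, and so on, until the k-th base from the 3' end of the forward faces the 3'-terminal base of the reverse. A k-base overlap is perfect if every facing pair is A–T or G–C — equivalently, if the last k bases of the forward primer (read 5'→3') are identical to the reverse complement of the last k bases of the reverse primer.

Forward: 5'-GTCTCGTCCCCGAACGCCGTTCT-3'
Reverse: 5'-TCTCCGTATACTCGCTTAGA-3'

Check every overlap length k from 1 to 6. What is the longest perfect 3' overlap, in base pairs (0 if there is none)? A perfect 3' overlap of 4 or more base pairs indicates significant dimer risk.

Longest perfect overlap: 3 complementary base pairs; below the dimer-risk threshold (threshold 4).

Last 6 bases (5'→3') — forward …CGTTCT, reverse …CTTAGA.
Reverse complement of the reverse primer's last 6 bases: TCTAAG; its first k bases are the reverse complement of the reverse primer's last k bases, so a perfect k-base overlap needs the forward primer's last k bases to equal them.
Comparing (forward last k vs required): k=1: T vs T ✓; k=2: CT vs TC ✗; k=3: TCT vs TCT ✓; k=4: TTCT vs TCTA ✗; k=5: GTTCT vs TCTAA ✗; k=6: CGTTCT vs TCTAAG ✗.
Perfect overlaps at k = 1, 3; the largest is 3.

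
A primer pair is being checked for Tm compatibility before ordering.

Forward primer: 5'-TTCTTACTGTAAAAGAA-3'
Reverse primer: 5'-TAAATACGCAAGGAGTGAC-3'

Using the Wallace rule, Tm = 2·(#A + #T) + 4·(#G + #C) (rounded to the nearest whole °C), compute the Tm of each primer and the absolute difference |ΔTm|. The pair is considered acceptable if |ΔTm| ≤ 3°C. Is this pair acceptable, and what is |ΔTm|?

|ΔTm| = 12°C; the pair is not acceptable.

Forward: A=7 T=6 G=2 C=2 → Tm = 2·13 + 4·4 = 42°C.
Reverse: A=8 T=3 G=5 C=3 → Tm = 2·11 + 4·8 = 54°C.
|ΔTm| = |42 − 54| = 12°C, > 3°C.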